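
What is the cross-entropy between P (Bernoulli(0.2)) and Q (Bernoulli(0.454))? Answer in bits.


H(P,Q) = -p*log2(q) - (1-p)*log2(1-q). -0.2*log2(0.454) = 0.227847; -0.8*log2(0.546) = 0.698422. H(P,Q) = 0.227847 + 0.698422 = 0.9263

0.9263 bits


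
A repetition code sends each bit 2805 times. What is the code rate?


Rate = k/n = 1/2805

1/2805


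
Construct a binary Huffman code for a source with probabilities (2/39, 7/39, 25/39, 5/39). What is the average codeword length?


Huffman construction (repeatedly merge the two least-probable nodes; each merge adds 1 bit to every symbol beneath it): 2/39 + 5/39 = 7/39; 7/39 + 7/39 = 14/39; 14/39 + 25/39 = 1. Resulting codeword lengths (in the order the probabilities were given): (3, 2, 1, 3). L_avg = sum(p_i * l_i) = 2/39*3 + 7/39*2 + 25/39*1 + 5/39*3 = 20/13 = 1.5385

1.5385 bits


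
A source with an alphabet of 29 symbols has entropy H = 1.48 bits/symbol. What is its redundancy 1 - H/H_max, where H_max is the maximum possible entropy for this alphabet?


H_max = log2(K) = log2(29) = 4.858 bits/symbol. Redundancy = 1 - H/H_max = 1 - 1.48/4.858 = 1 - 0.3047 = 0.6953

0.6953


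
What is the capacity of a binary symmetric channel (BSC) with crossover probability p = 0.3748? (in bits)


H(p) = -p*log2(p) - (1-p)*log2(1-p) = -0.3748*log2(0.3748) - 0.6252*log2(0.6252) = 0.530645 + 0.423642 = 0.9543. C = 1 - H(p) = 1 - 0.9543 = 0.0457

0.0457 bits


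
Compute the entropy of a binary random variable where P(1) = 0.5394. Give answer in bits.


H = -p*log2(p) - (1-p)*log2(1-p). -0.5394*log2(0.5394) = 0.480375; -0.4606*log2(0.4606) = 0.515141. H = 0.480375 + 0.515141 = 0.9955

0.9955 bits


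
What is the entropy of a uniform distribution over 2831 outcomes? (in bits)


H = log2(n) = log2(2831) = 11.4671

11.4671 bits


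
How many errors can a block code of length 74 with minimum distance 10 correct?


Correction capability = floor((d-1)/2) = floor((10-1)/2) = 4

4 errors


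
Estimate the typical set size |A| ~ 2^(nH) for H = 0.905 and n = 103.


log2|A_typical| = nH = 103 * 0.905 = 93.215, so |A_typical| ~ 2^93.215 = 1.150e+28

1.150e+28


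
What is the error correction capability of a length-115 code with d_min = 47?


Correction capability = floor((d-1)/2) = floor((47-1)/2) = 23

23 errors


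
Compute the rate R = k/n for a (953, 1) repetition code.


Rate = k/n = 1/953

1/953


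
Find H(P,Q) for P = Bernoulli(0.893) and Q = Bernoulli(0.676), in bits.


H(P,Q) = -p*log2(q) - (1-p)*log2(1-q). -0.893*log2(0.676) = 0.504460; -0.107*log2(0.324) = 0.173975. H(P,Q) = 0.504460 + 0.173975 = 0.6784

0.6784 bits


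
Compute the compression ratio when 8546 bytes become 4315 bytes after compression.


Ratio = original / compressed = 8546 / 4315 = 1.9805

1.9805


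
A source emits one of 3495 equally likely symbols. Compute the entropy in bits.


H = log2(n) = log2(3495) = 11.7711

11.7711 bits


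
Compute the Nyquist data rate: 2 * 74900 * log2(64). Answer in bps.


Rate = 2 * B * log2(M) = 2 * 74900 * 6.0 = 898800.0

898800.0 bps


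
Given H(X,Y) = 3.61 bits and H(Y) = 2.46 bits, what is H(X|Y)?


H(X|Y) = H(X,Y) - H(Y) = 3.61 - 2.46 = 1.15

1.15 bits


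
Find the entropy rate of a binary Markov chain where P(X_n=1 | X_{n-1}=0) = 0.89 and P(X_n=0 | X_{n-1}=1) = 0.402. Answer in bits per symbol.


Stationary distribution: pi_0 = p10/(p01+p10) = 0.3111, pi_1 = 0.6889. Entropy rate H' = pi_0*H(p01) + pi_1*H(p10) = 0.3111*0.4999 + 0.6889*0.9721 = 0.8252

0.8252 bits/symbol


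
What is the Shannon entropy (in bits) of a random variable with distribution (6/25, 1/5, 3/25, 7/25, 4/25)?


H = -sum(p_i * log2(p_i)). Terms: -(6/25)*log2(6/25) = 0.494134; -(1/5)*log2(1/5) = 0.464386; -(3/25)*log2(3/25) = 0.367067; -(7/25)*log2(7/25) = 0.514220; -(4/25)*log2(4/25) = 0.423017. H = 0.494134 + 0.464386 + 0.367067 + 0.514220 + 0.423017 = 2.2628

2.2628 bits


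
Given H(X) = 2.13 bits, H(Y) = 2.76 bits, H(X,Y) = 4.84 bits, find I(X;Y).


I(X;Y) = H(X) + H(Y) - H(X,Y) = 2.13 + 2.76 - 4.84 = 0.05

0.05 bits


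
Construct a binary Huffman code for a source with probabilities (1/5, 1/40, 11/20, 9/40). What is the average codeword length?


Huffman construction (repeatedly merge the two least-probable nodes; each merge adds 1 bit to every symbol beneath it): 1/40 + 1/5 = 9/40; 9/40 + 9/40 = 9/20; 9/20 + 11/20 = 1. Resulting codeword lengths (in the order the probabilities were given): (3, 3, 1, 2). L_avg = sum(p_i * l_i) = 1/5*3 + 1/40*3 + 11/20*1 + 9/40*2 = 67/40 = 1.675

1.675 bits


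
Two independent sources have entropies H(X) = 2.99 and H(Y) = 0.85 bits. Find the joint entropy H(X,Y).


For independent variables, H(X,Y) = H(X) + H(Y) = 2.99 + 0.85 = 3.84

3.84 bits


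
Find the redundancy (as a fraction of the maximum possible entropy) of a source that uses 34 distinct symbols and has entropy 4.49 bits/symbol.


H_max = log2(K) = log2(34) = 5.0875 bits/symbol. Redundancy = 1 - H/H_max = 1 - 4.49/5.0875 = 1 - 0.8826 = 0.1174

0.1174


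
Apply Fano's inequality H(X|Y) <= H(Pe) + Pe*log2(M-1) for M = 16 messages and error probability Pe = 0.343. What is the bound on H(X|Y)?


H(Pe) = -Pe*log2(Pe) - (1-Pe)*log2(1-Pe) = -0.343*log2(0.343) - 0.657*log2(0.657) = 0.529496 + 0.398165 = 0.9277. Pe*log2(M-1) = 0.343*log2(15) = 1.340063. Bound = H(Pe) + Pe*log2(M-1) = 0.529496 + 0.398165 + 1.340063 = 2.2677

2.2677 bits


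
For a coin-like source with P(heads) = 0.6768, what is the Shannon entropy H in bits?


H = -p*log2(p) - (1-p)*log2(1-p). -0.6768*log2(0.6768) = 0.381173; -0.3232*log2(0.3232) = 0.526655. H = 0.381173 + 0.526655 = 0.9078

0.9078 bits


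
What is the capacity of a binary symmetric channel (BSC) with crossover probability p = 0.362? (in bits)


H(p) = -p*log2(p) - (1-p)*log2(1-p) = -0.362*log2(0.362) - 0.638*log2(0.638) = 0.530670 + 0.413661 = 0.9443. C = 1 - H(p) = 1 - 0.9443 = 0.0557

0.0557 bits


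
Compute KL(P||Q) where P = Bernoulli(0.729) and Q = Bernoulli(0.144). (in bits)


KL = p*log2(p/q) + (1-p)*log2((1-p)/(1-q)) = 0.729*log2(0.729/0.144) + 0.271*log2(0.271/0.856) = 1.2561

1.2561 bits


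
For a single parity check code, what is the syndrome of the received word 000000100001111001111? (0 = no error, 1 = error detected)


Syndrome = XOR of all bits = 0 XOR 0 XOR 0 XOR 0 XOR 0 XOR 0 XOR 1 XOR 0 XOR 0 XOR 0 XOR 0 XOR 1 XOR 1 XOR 1 XOR 1 XOR 0 XOR 0 XOR 1 XOR 1 XOR 1 XOR 1 = 1

1


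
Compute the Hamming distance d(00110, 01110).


Count differing positions: . ^ . . . = 1 differences

1


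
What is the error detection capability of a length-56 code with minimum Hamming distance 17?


Detection capability = d_min - 1 = 17 - 1 = 16

16 errors


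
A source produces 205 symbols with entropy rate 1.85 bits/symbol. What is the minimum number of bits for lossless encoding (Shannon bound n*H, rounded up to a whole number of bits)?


Minimum bits >= n * H = 205 * 1.85 = 379.25, rounded up to a whole number of bits = 380

380 bits


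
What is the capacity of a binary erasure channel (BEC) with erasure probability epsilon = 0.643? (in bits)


C = 1 - epsilon = 1 - 0.643 = 0.357

0.357 bits


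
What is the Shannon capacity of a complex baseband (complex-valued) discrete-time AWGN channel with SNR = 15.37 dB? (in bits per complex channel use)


SNR_linear = 10^(15.37/10) = 34.435; C = log2(1 + SNR_linear) = log2(1 + 34.435) = 5.1471

5.1471 bits/channel use


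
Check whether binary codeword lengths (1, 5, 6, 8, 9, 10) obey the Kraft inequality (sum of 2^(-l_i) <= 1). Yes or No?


Kraft sum = sum(2^(-l_i)) = 0.5537, need <= 1. Result: satisfied (a binary prefix-free code with these lengths exists)

Yes


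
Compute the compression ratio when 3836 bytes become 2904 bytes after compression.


Ratio = original / compressed = 3836 / 2904 = 1.3209

1.3209


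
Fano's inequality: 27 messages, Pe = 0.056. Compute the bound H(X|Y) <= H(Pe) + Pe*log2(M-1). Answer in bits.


H(Pe) = -Pe*log2(Pe) - (1-Pe)*log2(1-Pe) = -0.056*log2(0.056) - 0.944*log2(0.944) = 0.232872 + 0.078485 = 0.3114. Pe*log2(M-1) = 0.056*log2(26) = 0.263225. Bound = H(Pe) + Pe*log2(M-1) = 0.232872 + 0.078485 + 0.263225 = 0.5746

0.5746 bits


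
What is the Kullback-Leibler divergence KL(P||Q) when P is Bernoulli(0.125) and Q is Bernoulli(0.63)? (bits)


KL = p*log2(p/q) + (1-p)*log2((1-p)/(1-q)) = 0.125*log2(0.125/0.63) + 0.875*log2(0.875/0.37) = 0.7949

0.7949 bits


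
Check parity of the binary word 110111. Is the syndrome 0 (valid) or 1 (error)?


Syndrome = XOR of all bits = 1 XOR 1 XOR 0 XOR 1 XOR 1 XOR 1 = 1

1


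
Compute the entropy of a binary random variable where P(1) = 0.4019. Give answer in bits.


H = -p*log2(p) - (1-p)*log2(1-p). -0.4019*log2(0.4019) = 0.528535; -0.5981*log2(0.5981) = 0.443516. H = 0.528535 + 0.443516 = 0.9721

0.9721 bits


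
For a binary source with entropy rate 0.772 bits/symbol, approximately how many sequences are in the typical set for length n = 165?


log2|A_typical| = nH = 165 * 0.772 = 127.38, so |A_typical| ~ 2^127.38 = 2.214e+38

2.214e+38


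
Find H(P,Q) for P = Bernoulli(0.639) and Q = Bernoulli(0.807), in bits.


H(P,Q) = -p*log2(q) - (1-p)*log2(1-q). -0.639*log2(0.807) = 0.197681; -0.361*log2(0.193) = 0.856771. H(P,Q) = 0.197681 + 0.856771 = 1.0545

1.0545 bits


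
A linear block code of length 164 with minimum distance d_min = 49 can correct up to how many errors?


Correction capability = floor((d-1)/2) = floor((49-1)/2) = 24

24 errors


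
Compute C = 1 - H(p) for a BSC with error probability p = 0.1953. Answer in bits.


H(p) = -p*log2(p) - (1-p)*log2(1-p) = -0.1953*log2(0.1953) - 0.8047*log2(0.8047) = 0.460173 + 0.252255 = 0.7124. C = 1 - H(p) = 1 - 0.7124 = 0.2876

0.2876 bits


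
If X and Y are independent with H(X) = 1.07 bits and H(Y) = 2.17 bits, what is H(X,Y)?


For independent variables, H(X,Y) = H(X) + H(Y) = 1.07 + 2.17 = 3.24

3.24 bits


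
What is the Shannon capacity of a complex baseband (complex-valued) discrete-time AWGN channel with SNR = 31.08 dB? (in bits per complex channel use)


SNR_linear = 10^(31.08/10) = 1282.3306; C = log2(1 + SNR_linear) = log2(1 + 1282.3306) = 10.3257

10.3257 bits/channel use


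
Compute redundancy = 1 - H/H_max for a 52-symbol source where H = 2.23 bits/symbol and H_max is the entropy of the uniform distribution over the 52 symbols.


H_max = log2(K) = log2(52) = 5.7004 bits/symbol. Redundancy = 1 - H/H_max = 1 - 2.23/5.7004 = 1 - 0.3912 = 0.6088

0.6088


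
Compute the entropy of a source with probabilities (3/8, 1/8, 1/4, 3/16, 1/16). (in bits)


H = -sum(p_i * log2(p_i)). Terms: -(3/8)*log2(3/8) = 0.530639; -(1/8)*log2(1/8) = 0.375000; -(1/4)*log2(1/4) = 0.500000; -(3/16)*log2(3/16) = 0.452820; -(1/16)*log2(1/16) = 0.250000. H = 0.530639 + 0.375000 + 0.500000 + 0.452820 + 0.250000 = 2.1085

2.1085 bits


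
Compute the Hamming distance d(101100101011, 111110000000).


Count differing positions: . ^ . . ^ . ^ . ^ . ^ ^ = 6 differences

6


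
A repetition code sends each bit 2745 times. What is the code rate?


Rate = k/n = 1/2745

1/2745


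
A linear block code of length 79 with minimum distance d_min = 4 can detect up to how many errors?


Detection capability = d_min - 1 = 4 - 1 = 3

3 errors


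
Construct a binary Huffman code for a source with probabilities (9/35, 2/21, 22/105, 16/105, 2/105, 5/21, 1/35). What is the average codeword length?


Huffman construction (repeatedly merge the two least-probable nodes; each merge adds 1 bit to every symbol beneath it): 2/105 + 1/35 = 1/21; 1/21 + 2/21 = 1/7; 1/7 + 16/105 = 31/105; 22/105 + 5/21 = 47/105; 9/35 + 31/105 = 58/105; 47/105 + 58/105 = 1. Resulting codeword lengths (in the order the probabilities were given): (2, 4, 2, 3, 5, 2, 5). L_avg = sum(p_i * l_i) = 9/35*2 + 2/21*4 + 22/105*2 + 16/105*3 + 2/105*5 + 5/21*2 + 1/35*5 = 87/35 = 2.4857

2.4857 bits


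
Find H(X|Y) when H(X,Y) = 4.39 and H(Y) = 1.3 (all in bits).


H(X|Y) = H(X,Y) - H(Y) = 4.39 - 1.3 = 3.09

3.09 bits


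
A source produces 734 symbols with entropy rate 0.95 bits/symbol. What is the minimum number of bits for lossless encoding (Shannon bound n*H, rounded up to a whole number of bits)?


Minimum bits >= n * H = 734 * 0.95 = 697.3, rounded up to a whole number of bits = 698

698 bits


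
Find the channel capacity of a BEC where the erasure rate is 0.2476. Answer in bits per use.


C = 1 - epsilon = 1 - 0.2476 = 0.7524

0.7524 bits


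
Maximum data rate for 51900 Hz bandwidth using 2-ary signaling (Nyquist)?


Rate = 2 * B * log2(M) = 2 * 51900 * 1.0 = 103800.0

103800.0 bps


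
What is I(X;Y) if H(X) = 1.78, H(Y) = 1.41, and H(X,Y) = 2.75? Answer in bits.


I(X;Y) = H(X) + H(Y) - H(X,Y) = 1.78 + 1.41 - 2.75 = 0.44

0.44 bits


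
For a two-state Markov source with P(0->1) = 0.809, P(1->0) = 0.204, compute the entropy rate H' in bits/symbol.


Stationary distribution: pi_0 = p10/(p01+p10) = 0.2014, pi_1 = 0.7986. Entropy rate H' = pi_0*H(p01) + pi_1*H(p10) = 0.2014*0.7036 + 0.7986*0.7299 = 0.7246

0.7246 bits/symbol


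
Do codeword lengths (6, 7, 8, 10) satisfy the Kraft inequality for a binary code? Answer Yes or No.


Kraft sum = sum(2^(-l_i)) = 0.0283, need <= 1. Result: satisfied (a binary prefix-free code with these lengths exists)

Yes


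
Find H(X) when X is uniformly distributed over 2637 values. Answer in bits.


H = log2(n) = log2(2637) = 11.3647

11.3647 bits


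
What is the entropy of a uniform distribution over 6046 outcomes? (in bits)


H = log2(n) = log2(6046) = 12.5618

12.5618 bits


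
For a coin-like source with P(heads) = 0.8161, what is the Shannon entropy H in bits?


H = -p*log2(p) - (1-p)*log2(1-p). -0.8161*log2(0.8161) = 0.239266; -0.1839*log2(0.1839) = 0.449269. H = 0.239266 + 0.449269 = 0.6885

0.6885 bits


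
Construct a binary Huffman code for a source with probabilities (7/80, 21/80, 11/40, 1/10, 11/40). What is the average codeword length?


Huffman construction (repeatedly merge the two least-probable nodes; each merge adds 1 bit to every symbol beneath it): 7/80 + 1/10 = 3/16; 3/16 + 21/80 = 9/20; 11/40 + 11/40 = 11/20; 9/20 + 11/20 = 1. Resulting codeword lengths (in the order the probabilities were given): (3, 2, 2, 3, 2). L_avg = sum(p_i * l_i) = 7/80*3 + 21/80*2 + 11/40*2 + 1/10*3 + 11/40*2 = 35/16 = 2.1875

2.1875 bits


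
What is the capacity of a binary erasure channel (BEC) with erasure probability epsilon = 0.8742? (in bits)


C = 1 - epsilon = 1 - 0.8742 = 0.1258

0.1258 bits


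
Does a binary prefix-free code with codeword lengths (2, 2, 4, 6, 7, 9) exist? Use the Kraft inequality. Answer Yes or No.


Kraft sum = sum(2^(-l_i)) = 0.5879, need <= 1. Result: satisfied (a binary prefix-free code with these lengths exists)

Yes


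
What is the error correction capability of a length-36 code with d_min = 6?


Correction capability = floor((d-1)/2) = floor((6-1)/2) = 2

2 errors


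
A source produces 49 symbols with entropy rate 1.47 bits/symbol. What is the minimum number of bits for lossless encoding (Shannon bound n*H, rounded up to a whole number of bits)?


Minimum bits >= n * H = 49 * 1.47 = 72.03, rounded up to a whole number of bits = 73

73 bits


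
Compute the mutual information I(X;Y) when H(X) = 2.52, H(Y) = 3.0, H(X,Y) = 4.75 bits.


I(X;Y) = H(X) + H(Y) - H(X,Y) = 2.52 + 3.0 - 4.75 = 0.77

0.77 bits


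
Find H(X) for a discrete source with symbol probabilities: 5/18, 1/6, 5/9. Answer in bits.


H = -sum(p_i * log2(p_i)). Terms: -(5/18)*log2(5/18) = 0.513332; -(1/6)*log2(1/6) = 0.430827; -(5/9)*log2(5/9) = 0.471109. H = 0.513332 + 0.430827 + 0.471109 = 1.4153

1.4153 bits


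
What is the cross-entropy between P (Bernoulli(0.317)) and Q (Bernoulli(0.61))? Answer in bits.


H(P,Q) = -p*log2(q) - (1-p)*log2(1-q). -0.317*log2(0.61) = 0.226059; -0.683*log2(0.39) = 0.927824. H(P,Q) = 0.226059 + 0.927824 = 1.1539

1.1539 bits


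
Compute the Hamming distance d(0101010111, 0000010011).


Count differing positions: . ^ . ^ . . . ^ . . = 3 differences

3


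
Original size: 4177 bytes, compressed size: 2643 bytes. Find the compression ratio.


Ratio = original / compressed = 4177 / 2643 = 1.5804

1.5804


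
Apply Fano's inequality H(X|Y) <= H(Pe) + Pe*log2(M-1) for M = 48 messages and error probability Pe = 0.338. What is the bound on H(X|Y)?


H(Pe) = -Pe*log2(Pe) - (1-Pe)*log2(1-Pe) = -0.338*log2(0.338) - 0.662*log2(0.662) = 0.528938 + 0.393954 = 0.9229. Pe*log2(M-1) = 0.338*log2(47) = 1.877451. Bound = H(Pe) + Pe*log2(M-1) = 0.528938 + 0.393954 + 1.877451 = 2.8003

2.8003 bits


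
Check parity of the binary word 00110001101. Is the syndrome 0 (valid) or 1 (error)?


Syndrome = XOR of all bits = 0 XOR 0 XOR 1 XOR 1 XOR 0 XOR 0 XOR 0 XOR 1 XOR 1 XOR 0 XOR 1 = 1

1


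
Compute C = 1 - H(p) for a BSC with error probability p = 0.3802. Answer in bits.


H(p) = -p*log2(p) - (1-p)*log2(1-p) = -0.3802*log2(0.3802) - 0.6198*log2(0.6198) = 0.530443 + 0.427740 = 0.9582. C = 1 - H(p) = 1 - 0.9582 = 0.0418

0.0418 bits


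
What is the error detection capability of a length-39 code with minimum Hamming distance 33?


Detection capability = d_min - 1 = 33 - 1 = 32

32 errors


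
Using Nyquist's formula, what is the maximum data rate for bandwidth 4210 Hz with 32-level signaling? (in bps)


Rate = 2 * B * log2(M) = 2 * 4210 * 5.0 = 42100.0

42100.0 bps


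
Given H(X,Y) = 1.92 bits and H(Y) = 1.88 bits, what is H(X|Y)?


H(X|Y) = H(X,Y) - H(Y) = 1.92 - 1.88 = 0.04

0.04 bits


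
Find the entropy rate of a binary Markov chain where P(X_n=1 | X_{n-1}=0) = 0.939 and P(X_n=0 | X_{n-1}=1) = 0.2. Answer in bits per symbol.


Stationary distribution: pi_0 = p10/(p01+p10) = 0.1756, pi_1 = 0.8244. Entropy rate H' = pi_0*H(p01) + pi_1*H(p10) = 0.1756*0.3314 + 0.8244*0.7219 = 0.6534

0.6534 bits/symbol


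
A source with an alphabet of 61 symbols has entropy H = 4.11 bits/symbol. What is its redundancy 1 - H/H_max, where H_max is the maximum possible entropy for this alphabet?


H_max = log2(K) = log2(61) = 5.9307 bits/symbol. Redundancy = 1 - H/H_max = 1 - 4.11/5.9307 = 1 - 0.693 = 0.307

0.307


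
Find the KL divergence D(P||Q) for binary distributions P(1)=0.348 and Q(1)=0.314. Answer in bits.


KL = p*log2(p/q) + (1-p)*log2((1-p)/(1-q)) = 0.348*log2(0.348/0.314) + 0.652*log2(0.652/0.686) = 0.0038

0.0038 bits


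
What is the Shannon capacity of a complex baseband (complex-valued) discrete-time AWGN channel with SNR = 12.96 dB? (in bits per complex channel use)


SNR_linear = 10^(12.96/10) = 19.7697; C = log2(1 + SNR_linear) = log2(1 + 19.7697) = 4.3764

4.3764 bits/channel use


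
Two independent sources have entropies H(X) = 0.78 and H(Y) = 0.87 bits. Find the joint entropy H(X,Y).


For independent variables, H(X,Y) = H(X) + H(Y) = 0.78 + 0.87 = 1.65

1.65 bits


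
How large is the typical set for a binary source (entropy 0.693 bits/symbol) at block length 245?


log2|A_typical| = nH = 245 * 0.693 = 169.785, so |A_typical| ~ 2^169.785 = 1.289e+51

1.289e+51


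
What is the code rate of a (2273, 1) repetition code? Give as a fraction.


Rate = k/n = 1/2273

1/2273


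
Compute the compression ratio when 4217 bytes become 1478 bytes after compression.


Ratio = original / compressed = 4217 / 1478 = 2.8532

2.8532


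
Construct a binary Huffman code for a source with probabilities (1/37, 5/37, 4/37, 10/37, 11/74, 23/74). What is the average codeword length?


Huffman construction (repeatedly merge the two least-probable nodes; each merge adds 1 bit to every symbol beneath it): 1/37 + 4/37 = 5/37; 5/37 + 5/37 = 10/37; 11/74 + 10/37 = 31/74; 10/37 + 23/74 = 43/74; 31/74 + 43/74 = 1. Resulting codeword lengths (in the order the probabilities were given): (4, 3, 4, 2, 2, 2). L_avg = sum(p_i * l_i) = 1/37*4 + 5/37*3 + 4/37*4 + 10/37*2 + 11/74*2 + 23/74*2 = 89/37 = 2.4054

2.4054 bits


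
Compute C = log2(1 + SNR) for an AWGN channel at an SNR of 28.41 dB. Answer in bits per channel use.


SNR_linear = 10^(28.41/10) = 693.4258; C = log2(1 + SNR_linear) = log2(1 + 693.4258) = 9.4397

9.4397 bits/channel use


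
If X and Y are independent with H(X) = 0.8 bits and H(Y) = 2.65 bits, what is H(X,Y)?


For independent variables, H(X,Y) = H(X) + H(Y) = 0.8 + 2.65 = 3.45

3.45 bits


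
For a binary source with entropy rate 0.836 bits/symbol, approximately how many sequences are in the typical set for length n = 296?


log2|A_typical| = nH = 296 * 0.836 = 247.456, so |A_typical| ~ 2^247.456 = 3.102e+74

3.102e+74


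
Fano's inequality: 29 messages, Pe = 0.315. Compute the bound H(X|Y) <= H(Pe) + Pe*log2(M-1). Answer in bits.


H(Pe) = -Pe*log2(Pe) - (1-Pe)*log2(1-Pe) = -0.315*log2(0.315) - 0.685*log2(0.685) = 0.524972 + 0.373890 = 0.8989. Pe*log2(M-1) = 0.315*log2(28) = 1.514317. Bound = H(Pe) + Pe*log2(M-1) = 0.524972 + 0.373890 + 1.514317 = 2.4132

2.4132 bits


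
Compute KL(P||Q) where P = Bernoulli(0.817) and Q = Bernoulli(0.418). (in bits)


KL = p*log2(p/q) + (1-p)*log2((1-p)/(1-q)) = 0.817*log2(0.817/0.418) + 0.183*log2(0.183/0.582) = 0.4844

0.4844 bits


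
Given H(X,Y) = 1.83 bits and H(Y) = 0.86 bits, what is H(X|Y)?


H(X|Y) = H(X,Y) - H(Y) = 1.83 - 0.86 = 0.97

0.97 bits


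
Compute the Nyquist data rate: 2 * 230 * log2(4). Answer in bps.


Rate = 2 * B * log2(M) = 2 * 230 * 2.0 = 920.0

920.0 bps


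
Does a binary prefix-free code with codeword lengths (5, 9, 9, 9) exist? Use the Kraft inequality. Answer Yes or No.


Kraft sum = sum(2^(-l_i)) = 0.0371, need <= 1. Result: satisfied (a binary prefix-free code with these lengths exists)

Yes


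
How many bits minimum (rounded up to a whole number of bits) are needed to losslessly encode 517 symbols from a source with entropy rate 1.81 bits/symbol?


Minimum bits >= n * H = 517 * 1.81 = 935.77, rounded up to a whole number of bits = 936

936 bits


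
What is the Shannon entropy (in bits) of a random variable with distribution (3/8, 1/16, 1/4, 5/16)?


H = -sum(p_i * log2(p_i)). Terms: -(3/8)*log2(3/8) = 0.530639; -(1/16)*log2(1/16) = 0.250000; -(1/4)*log2(1/4) = 0.500000; -(5/16)*log2(5/16) = 0.524397. H = 0.530639 + 0.250000 + 0.500000 + 0.524397 = 1.805

1.805 bits


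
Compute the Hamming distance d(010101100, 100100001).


Count differing positions: ^ ^ . . . ^ ^ . ^ = 5 differences

5


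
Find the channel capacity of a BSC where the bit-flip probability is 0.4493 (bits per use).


H(p) = -p*log2(p) - (1-p)*log2(1-p) = -0.4493*log2(0.4493) - 0.5507*log2(0.5507) = 0.518604 + 0.473966 = 0.9926. C = 1 - H(p) = 1 - 0.9926 = 0.0074

0.0074 bits


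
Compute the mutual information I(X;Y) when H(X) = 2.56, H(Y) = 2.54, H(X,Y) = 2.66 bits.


I(X;Y) = H(X) + H(Y) - H(X,Y) = 2.56 + 2.54 - 2.66 = 2.44

2.44 bits


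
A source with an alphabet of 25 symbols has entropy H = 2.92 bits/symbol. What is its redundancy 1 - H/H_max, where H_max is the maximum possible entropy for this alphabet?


H_max = log2(K) = log2(25) = 4.6439 bits/symbol. Redundancy = 1 - H/H_max = 1 - 2.92/4.6439 = 1 - 0.6288 = 0.3712

0.3712


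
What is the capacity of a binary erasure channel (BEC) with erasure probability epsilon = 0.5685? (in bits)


C = 1 - epsilon = 1 - 0.5685 = 0.4315

0.4315 bits


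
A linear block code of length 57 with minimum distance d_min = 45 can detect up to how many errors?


Detection capability = d_min - 1 = 45 - 1 = 44

44 errors


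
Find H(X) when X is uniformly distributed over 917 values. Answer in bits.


H = log2(n) = log2(917) = 9.8408

9.8408 bits


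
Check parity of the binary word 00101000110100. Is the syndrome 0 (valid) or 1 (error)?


Syndrome = XOR of all bits = 0 XOR 0 XOR 1 XOR 0 XOR 1 XOR 0 XOR 0 XOR 0 XOR 1 XOR 1 XOR 0 XOR 1 XOR 0 XOR 0 = 1

1


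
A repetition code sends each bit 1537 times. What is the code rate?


Rate = k/n = 1/1537

1/1537


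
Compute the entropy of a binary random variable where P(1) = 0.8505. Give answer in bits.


H = -p*log2(p) - (1-p)*log2(1-p). -0.8505*log2(0.8505) = 0.198691; -0.1495*log2(0.1495) = 0.409897. H = 0.198691 + 0.409897 = 0.6086

0.6086 bits


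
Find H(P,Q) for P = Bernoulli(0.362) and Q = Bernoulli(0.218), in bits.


H(P,Q) = -p*log2(q) - (1-p)*log2(1-q). -0.362*log2(0.218) = 0.795531; -0.638*log2(0.782) = 0.226337. H(P,Q) = 0.795531 + 0.226337 = 1.0219

1.0219 bits


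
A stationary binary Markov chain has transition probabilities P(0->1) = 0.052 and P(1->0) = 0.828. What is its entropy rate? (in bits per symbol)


Stationary distribution: pi_0 = p10/(p01+p10) = 0.9409, pi_1 = 0.0591. Entropy rate H' = pi_0*H(p01) + pi_1*H(p10) = 0.9409*0.2948 + 0.0591*0.6623 = 0.3165

0.3165 bits/symbol


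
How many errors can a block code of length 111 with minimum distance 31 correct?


Correction capability = floor((d-1)/2) = floor((31-1)/2) = 15

15 errors


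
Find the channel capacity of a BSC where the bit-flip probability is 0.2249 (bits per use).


H(p) = -p*log2(p) - (1-p)*log2(1-p) = -0.2249*log2(0.2249) - 0.7751*log2(0.7751) = 0.484130 + 0.284885 = 0.769. C = 1 - H(p) = 1 - 0.769 = 0.231

0.231 bits


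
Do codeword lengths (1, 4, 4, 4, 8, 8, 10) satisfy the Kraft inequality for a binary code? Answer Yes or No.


Kraft sum = sum(2^(-l_i)) = 0.6963, need <= 1. Result: satisfied (a binary prefix-free code with these lengths exists)

Yes


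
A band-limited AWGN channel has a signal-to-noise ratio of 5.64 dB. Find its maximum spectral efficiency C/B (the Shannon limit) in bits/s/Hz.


SNR_linear = 10^(5.64/10) = 3.6644; C/B = log2(1 + SNR_linear) = log2(1 + 3.6644) = 2.2217

2.2217 bits/s/Hz


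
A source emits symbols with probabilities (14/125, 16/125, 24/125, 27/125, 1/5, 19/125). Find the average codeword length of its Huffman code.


Huffman construction (repeatedly merge the two least-probable nodes; each merge adds 1 bit to every symbol beneath it): 14/125 + 16/125 = 6/25; 19/125 + 24/125 = 43/125; 1/5 + 27/125 = 52/125; 6/25 + 43/125 = 73/125; 52/125 + 73/125 = 1. Resulting codeword lengths (in the order the probabilities were given): (3, 3, 3, 2, 2, 3). L_avg = sum(p_i * l_i) = 14/125*3 + 16/125*3 + 24/125*3 + 27/125*2 + 1/5*2 + 19/125*3 = 323/125 = 2.584

2.584 bits


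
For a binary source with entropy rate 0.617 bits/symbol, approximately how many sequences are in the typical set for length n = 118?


log2|A_typical| = nH = 118 * 0.617 = 72.806, so |A_typical| ~ 2^72.806 = 8.256e+21

8.256e+21


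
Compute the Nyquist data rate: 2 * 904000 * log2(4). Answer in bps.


Rate = 2 * B * log2(M) = 2 * 904000 * 2.0 = 3616000.0

3616000.0 bps


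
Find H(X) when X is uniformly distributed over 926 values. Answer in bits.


H = log2(n) = log2(926) = 9.8549

9.8549 bits


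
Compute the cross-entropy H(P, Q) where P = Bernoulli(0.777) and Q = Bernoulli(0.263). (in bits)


H(P,Q) = -p*log2(q) - (1-p)*log2(1-q). -0.777*log2(0.263) = 1.497174; -0.223*log2(0.737) = 0.098179. H(P,Q) = 1.497174 + 0.098179 = 1.5954

1.5954 bits


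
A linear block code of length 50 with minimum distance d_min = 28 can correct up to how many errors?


Correction capability = floor((d-1)/2) = floor((28-1)/2) = 13

13 errors


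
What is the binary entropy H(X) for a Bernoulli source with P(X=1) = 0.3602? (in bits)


H = -p*log2(p) - (1-p)*log2(1-p). -0.3602*log2(0.3602) = 0.530621; -0.6398*log2(0.6398) = 0.412228. H = 0.530621 + 0.412228 = 0.9428

0.9428 bits


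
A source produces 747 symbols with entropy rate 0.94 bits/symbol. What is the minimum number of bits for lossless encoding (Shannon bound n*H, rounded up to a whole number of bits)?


Minimum bits >= n * H = 747 * 0.94 = 702.18, rounded up to a whole number of bits = 703

703 bits


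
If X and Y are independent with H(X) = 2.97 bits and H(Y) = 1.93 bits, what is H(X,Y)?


For independent variables, H(X,Y) = H(X) + H(Y) = 2.97 + 1.93 = 4.9

4.9 bits


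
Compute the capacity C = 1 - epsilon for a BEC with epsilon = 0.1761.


C = 1 - epsilon = 1 - 0.1761 = 0.8239

0.8239 bits


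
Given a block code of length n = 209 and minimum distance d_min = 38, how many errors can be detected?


Detection capability = d_min - 1 = 38 - 1 = 37

37 errors


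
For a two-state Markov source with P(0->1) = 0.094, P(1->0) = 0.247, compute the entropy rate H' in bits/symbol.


Stationary distribution: pi_0 = p10/(p01+p10) = 0.7243, pi_1 = 0.2757. Entropy rate H' = pi_0*H(p01) + pi_1*H(p10) = 0.7243*0.4497 + 0.2757*0.8065 = 0.548

0.548 bits/symbol


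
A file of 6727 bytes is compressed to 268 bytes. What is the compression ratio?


Ratio = original / compressed = 6727 / 268 = 25.1007

25.1007


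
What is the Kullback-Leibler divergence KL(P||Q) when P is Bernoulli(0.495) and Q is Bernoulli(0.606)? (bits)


KL = p*log2(p/q) + (1-p)*log2((1-p)/(1-q)) = 0.495*log2(0.495/0.606) + 0.505*log2(0.505/0.394) = 0.0363

0.0363 bits


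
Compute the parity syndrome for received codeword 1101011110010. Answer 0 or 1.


Syndrome = XOR of all bits = 1 XOR 1 XOR 0 XOR 1 XOR 0 XOR 1 XOR 1 XOR 1 XOR 1 XOR 0 XOR 0 XOR 1 XOR 0 = 0

0


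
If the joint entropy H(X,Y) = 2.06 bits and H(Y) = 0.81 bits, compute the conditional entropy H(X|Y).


H(X|Y) = H(X,Y) - H(Y) = 2.06 - 0.81 = 1.25

1.25 bits


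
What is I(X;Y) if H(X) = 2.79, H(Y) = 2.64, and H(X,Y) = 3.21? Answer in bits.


I(X;Y) = H(X) + H(Y) - H(X,Y) = 2.79 + 2.64 - 3.21 = 2.22

2.22 bits


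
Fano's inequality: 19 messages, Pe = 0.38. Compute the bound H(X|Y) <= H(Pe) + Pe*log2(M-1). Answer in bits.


H(Pe) = -Pe*log2(Pe) - (1-Pe)*log2(1-Pe) = -0.38*log2(0.38) - 0.62*log2(0.62) = 0.530453 + 0.427589 = 0.958. Pe*log2(M-1) = 0.38*log2(18) = 1.584572. Bound = H(Pe) + Pe*log2(M-1) = 0.530453 + 0.427589 + 1.584572 = 2.5426

2.5426 bits


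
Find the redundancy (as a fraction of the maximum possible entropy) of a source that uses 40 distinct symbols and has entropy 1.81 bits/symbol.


H_max = log2(K) = log2(40) = 5.3219 bits/symbol. Redundancy = 1 - H/H_max = 1 - 1.81/5.3219 = 1 - 0.3401 = 0.6599

0.6599


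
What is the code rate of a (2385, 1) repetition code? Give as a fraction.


Rate = k/n = 1/2385

1/2385


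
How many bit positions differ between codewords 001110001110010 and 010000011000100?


Count differing positions: . ^ ^ ^ ^ . . ^ . ^ ^ . ^ ^ . = 9 differences

9


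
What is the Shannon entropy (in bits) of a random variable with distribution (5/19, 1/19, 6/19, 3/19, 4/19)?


H = -sum(p_i * log2(p_i)). Terms: -(5/19)*log2(5/19) = 0.506842; -(1/19)*log2(1/19) = 0.223575; -(6/19)*log2(6/19) = 0.525147; -(3/19)*log2(3/19) = 0.420468; -(4/19)*log2(4/19) = 0.473248. H = 0.506842 + 0.223575 + 0.525147 + 0.420468 + 0.473248 = 2.1493

2.1493 bits


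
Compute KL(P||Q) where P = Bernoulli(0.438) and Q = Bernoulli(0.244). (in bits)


KL = p*log2(p/q) + (1-p)*log2((1-p)/(1-q)) = 0.438*log2(0.438/0.244) + 0.562*log2(0.562/0.756) = 0.1293

0.1293 bits


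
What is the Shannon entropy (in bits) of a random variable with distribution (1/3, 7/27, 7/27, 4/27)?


H = -sum(p_i * log2(p_i)). Terms: -(1/3)*log2(1/3) = 0.528321; -(7/27)*log2(7/27) = 0.504916; -(7/27)*log2(7/27) = 0.504916; -(4/27)*log2(4/27) = 0.408131. H = 0.528321 + 0.504916 + 0.504916 + 0.408131 = 1.9463

1.9463 bits


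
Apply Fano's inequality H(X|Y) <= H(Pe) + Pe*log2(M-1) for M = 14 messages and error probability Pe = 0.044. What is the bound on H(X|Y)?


H(Pe) = -Pe*log2(Pe) - (1-Pe)*log2(1-Pe) = -0.044*log2(0.044) - 0.956*log2(0.956) = 0.198280 + 0.062061 = 0.2603. Pe*log2(M-1) = 0.044*log2(13) = 0.162819. Bound = H(Pe) + Pe*log2(M-1) = 0.198280 + 0.062061 + 0.162819 = 0.4232

0.4232 bits


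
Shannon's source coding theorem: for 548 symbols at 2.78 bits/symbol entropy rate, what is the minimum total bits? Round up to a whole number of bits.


Minimum bits >= n * H = 548 * 2.78 = 1523.44, rounded up to a whole number of bits = 1524

1524 bits


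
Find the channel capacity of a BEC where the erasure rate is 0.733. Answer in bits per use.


C = 1 - epsilon = 1 - 0.733 = 0.267

0.267 bits


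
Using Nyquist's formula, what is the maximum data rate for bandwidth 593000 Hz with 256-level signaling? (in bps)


Rate = 2 * B * log2(M) = 2 * 593000 * 8.0 = 9488000.0

9488000.0 bps


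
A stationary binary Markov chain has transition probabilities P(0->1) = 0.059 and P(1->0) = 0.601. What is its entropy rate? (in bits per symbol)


Stationary distribution: pi_0 = p10/(p01+p10) = 0.9106, pi_1 = 0.0894. Entropy rate H' = pi_0*H(p01) + pi_1*H(p10) = 0.9106*0.3235 + 0.0894*0.9704 = 0.3813

0.3813 bits/symbol


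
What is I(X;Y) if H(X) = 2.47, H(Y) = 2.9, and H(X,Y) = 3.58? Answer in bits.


I(X;Y) = H(X) + H(Y) - H(X,Y) = 2.47 + 2.9 - 3.58 = 1.79

1.79 bits


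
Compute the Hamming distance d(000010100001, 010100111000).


Count differing positions: . ^ . ^ ^ . . ^ ^ . . ^ = 6 differences

6


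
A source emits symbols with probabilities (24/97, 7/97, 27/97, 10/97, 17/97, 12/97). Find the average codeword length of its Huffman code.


Huffman construction (repeatedly merge the two least-probable nodes; each merge adds 1 bit to every symbol beneath it): 7/97 + 10/97 = 17/97; 12/97 + 17/97 = 29/97; 17/97 + 24/97 = 41/97; 27/97 + 29/97 = 56/97; 41/97 + 56/97 = 1. Resulting codeword lengths (in the order the probabilities were given): (2, 3, 2, 3, 3, 3). L_avg = sum(p_i * l_i) = 24/97*2 + 7/97*3 + 27/97*2 + 10/97*3 + 17/97*3 + 12/97*3 = 240/97 = 2.4742

2.4742 bits


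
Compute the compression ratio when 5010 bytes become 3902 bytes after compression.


Ratio = original / compressed = 5010 / 3902 = 1.284

1.284


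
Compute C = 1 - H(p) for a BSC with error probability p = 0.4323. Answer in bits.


H(p) = -p*log2(p) - (1-p)*log2(1-p) = -0.4323*log2(0.4323) - 0.5677*log2(0.5677) = 0.523038 + 0.463697 = 0.9867. C = 1 - H(p) = 1 - 0.9867 = 0.0133

0.0133 bits


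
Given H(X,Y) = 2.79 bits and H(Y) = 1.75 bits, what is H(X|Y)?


H(X|Y) = H(X,Y) - H(Y) = 2.79 - 1.75 = 1.04

1.04 bits


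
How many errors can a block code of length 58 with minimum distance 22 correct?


Correction capability = floor((d-1)/2) = floor((22-1)/2) = 10

10 errors


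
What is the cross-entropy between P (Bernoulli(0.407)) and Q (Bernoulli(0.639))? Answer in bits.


H(P,Q) = -p*log2(q) - (1-p)*log2(1-q). -0.407*log2(0.639) = 0.262968; -0.593*log2(0.361) = 0.871668. H(P,Q) = 0.262968 + 0.871668 = 1.1346

1.1346 bits


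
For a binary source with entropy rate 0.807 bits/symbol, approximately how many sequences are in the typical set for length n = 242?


log2|A_typical| = nH = 242 * 0.807 = 195.294, so |A_typical| ~ 2^195.294 = 6.157e+58

6.157e+58


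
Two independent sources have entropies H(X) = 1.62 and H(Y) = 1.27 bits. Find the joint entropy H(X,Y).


For independent variables, H(X,Y) = H(X) + H(Y) = 1.62 + 1.27 = 2.89

2.89 bits


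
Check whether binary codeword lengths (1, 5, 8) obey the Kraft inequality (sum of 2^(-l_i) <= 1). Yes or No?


Kraft sum = sum(2^(-l_i)) = 0.5352, need <= 1. Result: satisfied (a binary prefix-free code with these lengths exists)

Yes


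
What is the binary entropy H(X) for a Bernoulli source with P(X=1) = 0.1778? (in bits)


H = -p*log2(p) - (1-p)*log2(1-p). -0.1778*log2(0.1778) = 0.443019; -0.8222*log2(0.8222) = 0.232221. H = 0.443019 + 0.232221 = 0.6752

0.6752 bits


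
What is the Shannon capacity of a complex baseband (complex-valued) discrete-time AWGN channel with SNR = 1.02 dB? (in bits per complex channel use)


SNR_linear = 10^(1.02/10) = 1.2647; C = log2(1 + SNR_linear) = log2(1 + 1.2647) = 1.1793

1.1793 bits/channel use


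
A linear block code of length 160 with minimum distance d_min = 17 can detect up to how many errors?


Detection capability = d_min - 1 = 17 - 1 = 16

16 errors


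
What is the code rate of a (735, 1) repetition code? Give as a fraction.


Rate = k/n = 1/735

1/735


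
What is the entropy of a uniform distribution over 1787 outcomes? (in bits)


H = log2(n) = log2(1787) = 10.8033

10.8033 bits


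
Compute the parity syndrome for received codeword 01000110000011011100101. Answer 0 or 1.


Syndrome = XOR of all bits = 0 XOR 1 XOR 0 XOR 0 XOR 0 XOR 1 XOR 1 XOR 0 XOR 0 XOR 0 XOR 0 XOR 0 XOR 1 XOR 1 XOR 0 XOR 1 XOR 1 XOR 1 XOR 0 XOR 0 XOR 1 XOR 0 XOR 1 = 0

0


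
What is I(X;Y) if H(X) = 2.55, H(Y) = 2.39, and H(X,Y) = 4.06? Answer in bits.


I(X;Y) = H(X) + H(Y) - H(X,Y) = 2.55 + 2.39 - 4.06 = 0.88

0.88 bits


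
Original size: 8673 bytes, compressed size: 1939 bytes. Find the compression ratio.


Ratio = original / compressed = 8673 / 1939 = 4.4729

4.4729


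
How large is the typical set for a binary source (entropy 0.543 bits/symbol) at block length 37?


log2|A_typical| = nH = 37 * 0.543 = 20.091, so |A_typical| ~ 2^20.091 = 1.117e+06

1.117e+06


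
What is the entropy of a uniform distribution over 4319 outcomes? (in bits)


H = log2(n) = log2(4319) = 12.0765

12.0765 bits


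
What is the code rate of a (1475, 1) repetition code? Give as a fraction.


Rate = k/n = 1/1475

1/1475


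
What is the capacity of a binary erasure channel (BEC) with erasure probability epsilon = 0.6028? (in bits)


C = 1 - epsilon = 1 - 0.6028 = 0.3972

0.3972 bits


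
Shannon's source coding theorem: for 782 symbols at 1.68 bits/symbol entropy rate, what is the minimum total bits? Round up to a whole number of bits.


Minimum bits >= n * H = 782 * 1.68 = 1313.76, rounded up to a whole number of bits = 1314

1314 bits


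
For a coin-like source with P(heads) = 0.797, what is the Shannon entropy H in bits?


H = -p*log2(p) - (1-p)*log2(1-p). -0.797*log2(0.797) = 0.260897; -0.203*log2(0.203) = 0.466991. H = 0.260897 + 0.466991 = 0.7279

0.7279 bits


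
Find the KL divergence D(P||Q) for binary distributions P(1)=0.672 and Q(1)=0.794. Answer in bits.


KL = p*log2(p/q) + (1-p)*log2((1-p)/(1-q)) = 0.672*log2(0.672/0.794) + 0.328*log2(0.328/0.206) = 0.0584

0.0584 bits


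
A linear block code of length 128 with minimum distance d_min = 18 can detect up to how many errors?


Detection capability = d_min - 1 = 18 - 1 = 17

17 errors


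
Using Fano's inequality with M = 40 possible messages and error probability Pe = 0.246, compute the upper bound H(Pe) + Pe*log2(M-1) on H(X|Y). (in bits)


H(Pe) = -Pe*log2(Pe) - (1-Pe)*log2(1-Pe) = -0.246*log2(0.246) - 0.754*log2(0.754) = 0.497724 + 0.307152 = 0.8049. Pe*log2(M-1) = 0.246*log2(39) = 1.300209. Bound = H(Pe) + Pe*log2(M-1) = 0.497724 + 0.307152 + 1.300209 = 2.1051

2.1051 bits


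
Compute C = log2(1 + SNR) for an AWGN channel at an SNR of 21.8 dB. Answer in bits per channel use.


SNR_linear = 10^(21.8/10) = 151.3561; C = log2(1 + SNR_linear) = log2(1 + 151.3561) = 7.2513

7.2513 bits/channel use


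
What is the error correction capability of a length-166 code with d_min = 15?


Correction capability = floor((d-1)/2) = floor((15-1)/2) = 7

7 errors


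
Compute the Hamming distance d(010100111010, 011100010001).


Count differing positions: . . ^ . . . ^ . ^ . ^ ^ = 5 differences

5


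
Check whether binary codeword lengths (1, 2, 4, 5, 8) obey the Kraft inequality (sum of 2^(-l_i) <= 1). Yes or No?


Kraft sum = sum(2^(-l_i)) = 0.8477, need <= 1. Result: satisfied (a binary prefix-free code with these lengths exists)

Yes
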